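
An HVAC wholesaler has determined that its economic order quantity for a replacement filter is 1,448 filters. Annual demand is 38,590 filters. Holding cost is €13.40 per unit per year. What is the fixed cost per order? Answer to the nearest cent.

S ≈ €364.03

Squaring Q* = √(2DS/H) gives Q*² = 2DS/H.
From Q* = √(2DS/H): S = Q*²H / (2D) = 1,448² × 13.4 / (2 × 38,590) = 364.0300.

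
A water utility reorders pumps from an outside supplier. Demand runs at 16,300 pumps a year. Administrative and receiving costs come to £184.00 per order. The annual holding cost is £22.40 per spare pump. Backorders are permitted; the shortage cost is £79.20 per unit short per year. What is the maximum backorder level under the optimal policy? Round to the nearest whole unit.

S* ≈ 129 pumps

With planned backorders, Q* = √(2DS/H) · √((H+B)/B).
√(2DS/H) = √(2 × 16,300 × 184 / 22.4) = 517.480.
√((H+B)/B) = √((22.4+79.2)/79.2) = 1.1326.
Q* ≈ 586.108.
S* = Q* · H/(H+B) = 586.108 × 22.4/101.6 ≈ 129.221.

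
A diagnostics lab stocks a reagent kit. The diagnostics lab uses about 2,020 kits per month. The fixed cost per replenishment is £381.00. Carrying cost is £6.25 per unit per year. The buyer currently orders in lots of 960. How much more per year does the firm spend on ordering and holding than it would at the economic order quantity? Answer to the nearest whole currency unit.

Annual demand D = 2,020 × 12 = 24,240.
EOQ = √(2DS/H) = √(2 × 24,240 × 381 / 6.25) ≈ 1719.11.
Cost at Q* = (D/Q*)S + (Q*/2)H = √(2DSH) ≈ £10,744.44.
Cost at Q = 960: (24,240/960)×381 + (960/2)×6.25 = £9,620.25 + £3,000.00 = £12,620.25.
Excess = £12,620.25 − £10,744.44 = £1,875.81.

Extra cost ≈ £1,876 per year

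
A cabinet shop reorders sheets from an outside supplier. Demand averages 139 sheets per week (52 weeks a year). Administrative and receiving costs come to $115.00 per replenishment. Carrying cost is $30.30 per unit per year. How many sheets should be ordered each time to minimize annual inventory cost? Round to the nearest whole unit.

Q* ≈ 234 sheets

Annual demand D = 139 × 52 = 7,228.
EOQ = √(2DS / H) = √(2 × 7,228 × 115 / 30.3).
= √(1,662,440 / 30.3) = √54,866.0066 ≈ 234.235.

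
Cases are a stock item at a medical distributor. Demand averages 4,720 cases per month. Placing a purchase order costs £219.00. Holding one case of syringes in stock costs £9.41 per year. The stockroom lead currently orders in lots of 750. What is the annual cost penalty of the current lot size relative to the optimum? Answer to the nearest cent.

Extra cost ≈ £4,788.68 per year

Annual demand D = 4,720 × 12 = 56,640.
EOQ = √(2DS/H) = √(2 × 56,640 × 219 / 9.41) ≈ 1623.69.
Cost at Q* = (D/Q*)S + (Q*/2)H = √(2DSH) ≈ £15,278.95.
Cost at Q = 750: (56,640/750)×219 + (750/2)×9.41 = £16,538.88 + £3,528.75 = £20,067.63.
Excess = £20,067.63 − £15,278.95 = £4,788.68.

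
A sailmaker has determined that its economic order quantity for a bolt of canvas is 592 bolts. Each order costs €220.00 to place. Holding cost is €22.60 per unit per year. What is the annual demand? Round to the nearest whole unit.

D ≈ 18,001 bolts per year

Invert the EOQ relation Q*² = 2DS/H.
From Q* = √(2DS/H): D = Q*²H / (2S) = 592² × 22.6 / (2 × 220) = 18001.105.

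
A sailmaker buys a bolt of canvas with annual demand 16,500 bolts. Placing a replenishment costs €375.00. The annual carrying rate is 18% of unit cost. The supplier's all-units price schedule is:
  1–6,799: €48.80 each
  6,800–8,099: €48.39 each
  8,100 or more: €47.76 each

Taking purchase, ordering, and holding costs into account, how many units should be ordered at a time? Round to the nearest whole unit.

Q* ≈ 1,187 bolts

Holding cost per unit per year at price C is H = 0.18·C.
For each price level, check whether its EOQ is feasible; otherwise the best quantity at that price is the breakpoint.
EOQ at €48.80 = 1186.9 (feasible in tier 1): TC = 16,500×€48.80 + (16,500/1186.9)×375 + (1186.9/2)×0.18×€48.80 = €815,626.03.
EOQ at €48.39 = 1192.0 < 6800, so use break Q=6800: TC = 16,500×€48.39 + (16,500/6800.0)×375 + (6800.0/2)×0.18×€48.39 = €828,959.61.
EOQ at €47.76 = 1199.8 < 8100, so use break Q=8100: TC = 16,500×€47.76 + (16,500/8100.0)×375 + (8100.0/2)×0.18×€47.76 = €823,620.93.
Lowest total cost is €815,626.03 at Q = 1186.9.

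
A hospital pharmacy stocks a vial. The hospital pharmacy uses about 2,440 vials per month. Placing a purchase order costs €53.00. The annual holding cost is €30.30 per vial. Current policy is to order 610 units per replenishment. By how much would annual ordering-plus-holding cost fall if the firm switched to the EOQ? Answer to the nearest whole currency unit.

Annual demand D = 2,440 × 12 = 29,280.
EOQ = √(2DS/H) = √(2 × 29,280 × 53 / 30.3) ≈ 320.05.
Cost at Q* = (D/Q*)S + (Q*/2)H = √(2DSH) ≈ €9,697.50.
Cost at Q = 610: (29,280/610)×53 + (610/2)×30.3 = €2,544.00 + €9,241.50 = €11,785.50.
Excess = €11,785.50 − €9,697.50 = €2,088.00.

Extra cost ≈ €2,088 per year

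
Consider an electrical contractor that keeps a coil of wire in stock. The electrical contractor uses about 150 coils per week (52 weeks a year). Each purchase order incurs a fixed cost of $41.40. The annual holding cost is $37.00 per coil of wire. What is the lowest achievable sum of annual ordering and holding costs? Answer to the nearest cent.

Annual demand D = 150 × 52 = 7,800.
The optimal lot size = √(2DS/H) = √(2 × 7,800 × 41.4 / 37) ≈ 132.12.
At Q*, ordering cost (D/Q*)S equals holding cost (Q*/2)H, each = √(DSH/2).
Minimum total = √(2DSH) = √(2 × 7,800 × 41.4 × 37) ≈ 4888.362.

TC* ≈ $4,888.36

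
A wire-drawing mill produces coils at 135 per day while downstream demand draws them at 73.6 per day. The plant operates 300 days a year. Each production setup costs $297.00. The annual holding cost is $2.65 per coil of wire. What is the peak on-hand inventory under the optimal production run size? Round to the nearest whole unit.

Annual demand D = 73.6 × 300 = 22,080.
Production build-up factor (1 − d/p) = 1 − 73.6/135 = 0.4548.
Q* = √(2DS / (H(1 − d/p))) = √(2 × 22,080 × 297 / (2.65 × 0.4548)).
= √(13,115,520 / 1.2053) ≈ 3298.774.
Maximum inventory = Q*(1 − d/p) = 3298.774 × 0.4548 ≈ 1500.331.

I_max ≈ 1,500 coils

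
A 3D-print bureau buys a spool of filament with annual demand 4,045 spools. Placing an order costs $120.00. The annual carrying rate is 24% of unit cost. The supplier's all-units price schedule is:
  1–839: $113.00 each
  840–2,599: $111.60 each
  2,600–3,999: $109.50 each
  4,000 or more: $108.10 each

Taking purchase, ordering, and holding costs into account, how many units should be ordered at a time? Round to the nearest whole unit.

Holding cost per unit per year at price C is H = 0.24·C.
For each price level, check whether its EOQ is feasible; otherwise the best quantity at that price is the breakpoint.
EOQ at $113.00 = 189.2 (feasible in tier 1): TC = 4,045×$113.00 + (4,045/189.2)×120 + (189.2/2)×0.24×$113.00 = $462,216.09.
EOQ at $111.60 = 190.4 < 840, so use break Q=840: TC = 4,045×$111.60 + (4,045/840.0)×120 + (840.0/2)×0.24×$111.60 = $463,249.14.
EOQ at $109.50 = 192.2 < 2600, so use break Q=2600: TC = 4,045×$109.50 + (4,045/2600.0)×120 + (2600.0/2)×0.24×$109.50 = $477,278.19.
EOQ at $108.10 = 193.4 < 4000, so use break Q=4000: TC = 4,045×$108.10 + (4,045/4000.0)×120 + (4000.0/2)×0.24×$108.10 = $489,273.85.
Lowest total cost is $462,216.09 at Q = 189.2.

Q* ≈ 189 spools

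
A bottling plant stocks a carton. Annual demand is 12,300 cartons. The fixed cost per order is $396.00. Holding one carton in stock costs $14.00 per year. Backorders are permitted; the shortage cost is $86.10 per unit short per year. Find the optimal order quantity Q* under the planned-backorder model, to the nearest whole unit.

With planned backorders, Q* = √(2DS/H) · √((H+B)/B).
√(2DS/H) = √(2 × 12,300 × 396 / 14) = 834.163.
√((H+B)/B) = √((14+86.1)/86.1) = 1.0782.
Q* ≈ 899.428.

Q* ≈ 899 cartons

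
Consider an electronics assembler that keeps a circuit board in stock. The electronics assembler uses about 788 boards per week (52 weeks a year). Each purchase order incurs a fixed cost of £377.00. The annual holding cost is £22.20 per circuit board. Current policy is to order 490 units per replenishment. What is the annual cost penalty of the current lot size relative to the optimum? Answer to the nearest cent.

Extra cost ≈ £10,775.95 per year

Annual demand D = 788 × 52 = 40,976.
EOQ = √(2DS/H) = √(2 × 40,976 × 377 / 22.2) ≈ 1179.71.
Cost at Q* = (D/Q*)S + (Q*/2)H = √(2DSH) ≈ £26,189.48.
Cost at Q = 490: (40,976/490)×377 + (490/2)×22.2 = £31,526.43 + £5,439.00 = £36,965.43.
Excess = £36,965.43 − £26,189.48 = £10,775.95.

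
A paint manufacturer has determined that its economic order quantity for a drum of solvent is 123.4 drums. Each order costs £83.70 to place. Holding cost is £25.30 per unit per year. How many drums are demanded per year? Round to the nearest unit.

Invert the EOQ relation Q*² = 2DS/H.
From Q* = √(2DS/H): D = Q*²H / (2S) = 123.4² × 25.3 / (2 × 83.7) = 2301.417.

D ≈ 2,301 drums per year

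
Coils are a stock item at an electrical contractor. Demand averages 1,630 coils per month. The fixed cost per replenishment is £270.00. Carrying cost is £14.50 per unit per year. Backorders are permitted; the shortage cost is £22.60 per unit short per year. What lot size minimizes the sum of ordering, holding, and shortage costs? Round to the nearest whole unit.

Annual demand D = 1,630 × 12 = 19,560.
With planned backorders, Q* = √(2DS/H) · √((H+B)/B).
√(2DS/H) = √(2 × 19,560 × 270 / 14.5) = 853.488.
√((H+B)/B) = √((14.5+22.6)/22.6) = 1.2812.
Q* ≈ 1093.528.

Q* ≈ 1,094 coils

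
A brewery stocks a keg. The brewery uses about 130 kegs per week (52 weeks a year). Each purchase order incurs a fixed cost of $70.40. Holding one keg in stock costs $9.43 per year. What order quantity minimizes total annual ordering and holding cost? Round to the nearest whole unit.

Q* ≈ 318 kegs

Annual demand D = 130 × 52 = 6,760.
EOQ = √(2DS / H) = √(2 × 6,760 × 70.4 / 9.43).
= √(951,808 / 9.43) = √100,934.0403 ≈ 317.701.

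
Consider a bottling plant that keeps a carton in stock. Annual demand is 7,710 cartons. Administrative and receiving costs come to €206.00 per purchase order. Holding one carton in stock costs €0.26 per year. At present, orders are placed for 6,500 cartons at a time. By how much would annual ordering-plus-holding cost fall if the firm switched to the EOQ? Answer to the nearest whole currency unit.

Extra cost ≈ €181 per year

EOQ = √(2DS/H) = √(2 × 7,710 × 206 / 0.26) ≈ 3495.34.
Cost at Q* = (D/Q*)S + (Q*/2)H = √(2DSH) ≈ €908.79.
Cost at Q = 6,500: (7,710/6,500)×206 + (6,500/2)×0.26 = €244.35 + €845.00 = €1,089.35.
Excess = €1,089.35 − €908.79 = €180.56.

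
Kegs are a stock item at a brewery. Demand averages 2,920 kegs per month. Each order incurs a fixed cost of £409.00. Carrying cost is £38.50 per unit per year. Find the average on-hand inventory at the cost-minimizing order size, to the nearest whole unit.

Average inventory ≈ 431 kegs

Annual demand D = 2,920 × 12 = 35,040.
EOQ = √(2DS/H) = √(2 × 35,040 × 409 / 38.5) ≈ 862.84.
Average inventory = Q*/2 ≈ 862.84 / 2 = 431.418.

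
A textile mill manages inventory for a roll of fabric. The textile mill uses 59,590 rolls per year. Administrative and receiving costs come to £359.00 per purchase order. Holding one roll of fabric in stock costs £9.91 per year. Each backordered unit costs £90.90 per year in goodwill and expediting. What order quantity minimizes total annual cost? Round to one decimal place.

With planned backorders, Q* = √(2DS/H) · √((H+B)/B).
√(2DS/H) = √(2 × 59,590 × 359 / 9.91) = 2077.840.
√((H+B)/B) = √((9.91+90.9)/90.9) = 1.0531.
Q* ≈ 2188.175.

Q* ≈ 2,188.2 rolls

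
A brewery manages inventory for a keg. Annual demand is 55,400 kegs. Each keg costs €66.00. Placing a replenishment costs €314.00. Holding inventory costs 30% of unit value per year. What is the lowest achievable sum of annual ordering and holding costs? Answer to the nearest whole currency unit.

Holding cost H = 0.30 × €66.00 = €19.8000 per unit per year.
EOQ = √(2DS/H) = √(2 × 55,400 × 314 / 19.8) ≈ 1325.57.
At the optimum the two cost components are equal, so total cost = 2·(Q*/2)H = Q*·H.
Minimum total = √(2DSH) = √(2 × 55,400 × 314 × 19.8) ≈ 26246.252.

TC* ≈ €26,246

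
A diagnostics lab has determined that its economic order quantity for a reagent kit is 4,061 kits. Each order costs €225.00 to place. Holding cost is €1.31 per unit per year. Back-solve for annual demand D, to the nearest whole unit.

Squaring Q* = √(2DS/H) gives Q*² = 2DS/H.
From Q* = √(2DS/H): D = Q*²H / (2S) = 4,061² × 1.31 / (2 × 225) = 48009.232.

D ≈ 48,009 kits per year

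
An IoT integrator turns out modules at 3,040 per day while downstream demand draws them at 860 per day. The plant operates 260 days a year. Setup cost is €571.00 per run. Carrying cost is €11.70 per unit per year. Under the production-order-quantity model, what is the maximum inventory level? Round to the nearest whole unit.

Annual demand D = 860 × 260 = 223,600.
Production build-up factor (1 − d/p) = 1 − 860/3,040 = 0.7171.
Q* = √(2DS / (H(1 − d/p))) = √(2 × 223,600 × 571 / (11.7 × 0.7171)).
= √(255,351,200 / 8.3901) ≈ 5516.766.
Maximum inventory = Q*(1 − d/p) = 5516.766 × 0.7171 ≈ 3956.102.

I_max ≈ 3,956 modules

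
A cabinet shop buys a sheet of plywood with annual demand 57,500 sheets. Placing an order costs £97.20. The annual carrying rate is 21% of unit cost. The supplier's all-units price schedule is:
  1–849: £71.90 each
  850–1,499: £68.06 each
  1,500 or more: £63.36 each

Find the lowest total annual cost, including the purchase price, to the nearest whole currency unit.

Holding cost per unit per year at price C is H = 0.21·C.
Evaluate total cost at each tier's feasible EOQ or, if the EOQ is below the tier, at the tier's minimum quantity.
Tier 1 (£71.90): EOQ = 860.4 exceeds tier's upper bound 849, so this tier is dominated.
EOQ at £68.06 = 884.4 (feasible in tier 2): TC = 57,500×£68.06 + (57,500/884.4)×97.2 + (884.4/2)×0.21×£68.06 = £3,926,089.73.
EOQ at £63.36 = 916.6 < 1500, so use break Q=1500: TC = 57,500×£63.36 + (57,500/1500.0)×97.2 + (1500.0/2)×0.21×£63.36 = £3,656,905.20.
Lowest total cost among the candidates is at Q = 1500.0.

TC* ≈ £3,656,905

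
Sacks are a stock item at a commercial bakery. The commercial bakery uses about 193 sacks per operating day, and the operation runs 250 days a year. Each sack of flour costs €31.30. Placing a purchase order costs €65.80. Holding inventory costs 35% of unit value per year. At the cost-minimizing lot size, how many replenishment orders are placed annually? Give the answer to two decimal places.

N ≈ 63.38 orders per year

Annual demand D = 193 × 250 = 48,250.
Holding cost H = 0.35 × €31.30 = €10.9550 per unit per year.
Q* = √(2DS/H) = √(2 × 48,250 × 65.8 / 10.955) ≈ 761.33.
Orders per year = D / Q* = 48,250 / 761.33 ≈ 63.376.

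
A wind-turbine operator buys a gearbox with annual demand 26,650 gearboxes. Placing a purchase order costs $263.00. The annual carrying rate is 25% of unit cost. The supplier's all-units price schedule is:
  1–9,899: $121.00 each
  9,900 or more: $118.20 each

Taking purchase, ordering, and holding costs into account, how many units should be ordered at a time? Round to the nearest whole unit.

Holding cost per unit per year at price C is H = 0.25·C.
Evaluate total cost at each tier's feasible EOQ or, if the EOQ is below the tier, at the tier's minimum quantity.
EOQ at $121.00 = 680.7 (feasible in tier 1): TC = 26,650×$121.00 + (26,650/680.7)×263 + (680.7/2)×0.25×$121.00 = $3,245,242.27.
EOQ at $118.20 = 688.8 < 9900, so use break Q=9900: TC = 26,650×$118.20 + (26,650/9900.0)×263 + (9900.0/2)×0.25×$118.20 = $3,297,010.47.
Lowest total cost is $3,245,242.27 at Q = 680.7.

Q* ≈ 681 gearboxes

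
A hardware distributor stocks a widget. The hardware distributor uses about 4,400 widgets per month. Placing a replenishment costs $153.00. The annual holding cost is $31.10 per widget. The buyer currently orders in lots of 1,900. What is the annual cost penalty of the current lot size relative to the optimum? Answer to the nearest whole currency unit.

Annual demand D = 4,400 × 12 = 52,800.
EOQ = √(2DS/H) = √(2 × 52,800 × 153 / 31.1) ≈ 720.77.
Cost at Q* = (D/Q*)S + (Q*/2)H = √(2DSH) ≈ $22,415.99.
Cost at Q = 1,900: (52,800/1,900)×153 + (1,900/2)×31.1 = $4,251.79 + $29,545.00 = $33,796.79.
Excess = $33,796.79 − $22,415.99 = $11,380.80.

Extra cost ≈ $11,381 per year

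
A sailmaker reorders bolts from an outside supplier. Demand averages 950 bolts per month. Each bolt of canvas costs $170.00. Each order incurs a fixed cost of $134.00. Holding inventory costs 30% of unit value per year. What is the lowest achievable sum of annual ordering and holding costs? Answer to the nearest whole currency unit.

Annual demand D = 950 × 12 = 11,400.
Holding cost H = 0.30 × $170.00 = $51.0000 per unit per year.
Q* = √(2DS/H) = √(2 × 11,400 × 134 / 51) ≈ 244.76.
At the optimum the two cost components are equal, so total cost = 2·(Q*/2)H = Q*·H.
Minimum total = √(2DSH) = √(2 × 11,400 × 134 × 51) ≈ 12482.596.

TC* ≈ $12,483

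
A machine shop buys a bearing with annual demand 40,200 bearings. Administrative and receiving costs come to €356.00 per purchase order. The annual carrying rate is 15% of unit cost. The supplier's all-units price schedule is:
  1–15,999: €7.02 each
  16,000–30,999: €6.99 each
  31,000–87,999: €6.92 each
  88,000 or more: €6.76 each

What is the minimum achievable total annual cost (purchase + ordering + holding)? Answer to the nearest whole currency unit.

TC* ≈ €287,694

Holding cost per unit per year at price C is H = 0.15·C.
Evaluate total cost at each tier's feasible EOQ or, if the EOQ is below the tier, at the tier's minimum quantity.
EOQ at €7.02 = 5213.6 (feasible in tier 1): TC = 40,200×€7.02 + (40,200/5213.6)×356 + (5213.6/2)×0.15×€7.02 = €287,693.94.
EOQ at €6.99 = 5224.8 < 16000, so use break Q=16000: TC = 40,200×€6.99 + (40,200/16000.0)×356 + (16000.0/2)×0.15×€6.99 = €290,280.45.
EOQ at €6.92 = 5251.1 < 31000, so use break Q=31000: TC = 40,200×€6.92 + (40,200/31000.0)×356 + (31000.0/2)×0.15×€6.92 = €294,734.65.
EOQ at €6.76 = 5312.9 < 88000, so use break Q=88000: TC = 40,200×€6.76 + (40,200/88000.0)×356 + (88000.0/2)×0.15×€6.76 = €316,530.63.
Lowest total cost among the candidates is at Q = 5213.6.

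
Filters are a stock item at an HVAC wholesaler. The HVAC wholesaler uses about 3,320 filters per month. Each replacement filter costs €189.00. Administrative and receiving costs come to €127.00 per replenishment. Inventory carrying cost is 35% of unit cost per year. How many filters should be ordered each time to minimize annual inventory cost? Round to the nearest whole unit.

Annual demand D = 3,320 × 12 = 39,840.
Holding cost H = 0.35 × €189.00 = €66.1500 per unit per year.
EOQ = √(2DS / H) = √(2 × 39,840 × 127 / 66.15).
= √(10,119,360 / 66.15) = √152,975.9637 ≈ 391.121.

Q* ≈ 391 filters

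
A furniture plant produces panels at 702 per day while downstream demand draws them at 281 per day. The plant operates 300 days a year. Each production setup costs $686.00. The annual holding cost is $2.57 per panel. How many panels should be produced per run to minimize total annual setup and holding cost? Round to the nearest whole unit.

Q* ≈ 8,663 panels

Annual demand D = 281 × 300 = 84,300.
Production build-up factor (1 − d/p) = 1 − 281/702 = 0.5997.
Q* = √(2DS / (H(1 − d/p))) = √(2 × 84,300 × 686 / (2.57 × 0.5997)).
= √(115,659,600 / 1.5413) ≈ 8662.670.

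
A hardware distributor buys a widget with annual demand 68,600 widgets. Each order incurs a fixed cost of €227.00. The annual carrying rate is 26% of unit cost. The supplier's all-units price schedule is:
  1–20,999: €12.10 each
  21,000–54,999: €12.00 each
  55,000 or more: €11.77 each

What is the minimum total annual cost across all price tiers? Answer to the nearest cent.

Holding cost per unit per year at price C is H = 0.26·C.
Candidates are each tier's EOQ (if it falls in that tier) and each price-break quantity.
EOQ at €12.10 = 3146.4 (feasible in tier 1): TC = 68,600×€12.10 + (68,600/3146.4)×227 + (3146.4/2)×0.26×€12.10 = €839,958.50.
EOQ at €12.00 = 3159.5 < 21000, so use break Q=21000: TC = 68,600×€12.00 + (68,600/21000.0)×227 + (21000.0/2)×0.26×€12.00 = €856,701.53.
EOQ at €11.77 = 3190.2 < 55000, so use break Q=55000: TC = 68,600×€11.77 + (68,600/55000.0)×227 + (55000.0/2)×0.26×€11.77 = €891,860.63.
Lowest total cost among the candidates is at Q = 3146.4.

TC* ≈ €839,958.50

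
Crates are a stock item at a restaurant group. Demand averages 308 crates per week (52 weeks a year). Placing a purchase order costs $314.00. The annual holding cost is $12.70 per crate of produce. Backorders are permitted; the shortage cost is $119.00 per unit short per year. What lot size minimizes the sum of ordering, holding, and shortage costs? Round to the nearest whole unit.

Q* ≈ 936 crates

Annual demand D = 308 × 52 = 16,016.
With planned backorders, Q* = √(2DS/H) · √((H+B)/B).
√(2DS/H) = √(2 × 16,016 × 314 / 12.7) = 889.928.
√((H+B)/B) = √((12.7+119)/119) = 1.0520.
Q* ≈ 936.212.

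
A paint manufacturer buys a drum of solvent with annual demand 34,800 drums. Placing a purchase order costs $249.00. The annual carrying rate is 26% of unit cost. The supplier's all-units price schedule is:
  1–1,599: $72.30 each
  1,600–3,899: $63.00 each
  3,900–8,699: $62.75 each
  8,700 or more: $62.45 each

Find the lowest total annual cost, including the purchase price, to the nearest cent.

TC* ≈ $2,210,919.75

Holding cost per unit per year at price C is H = 0.26·C.
Evaluate total cost at each tier's feasible EOQ or, if the EOQ is below the tier, at the tier's minimum quantity.
EOQ at $72.30 = 960.2 (feasible in tier 1): TC = 34,800×$72.30 + (34,800/960.2)×249 + (960.2/2)×0.26×$72.30 = $2,534,089.29.
EOQ at $63.00 = 1028.6 < 1600, so use break Q=1600: TC = 34,800×$63.00 + (34,800/1600.0)×249 + (1600.0/2)×0.26×$63.00 = $2,210,919.75.
EOQ at $62.75 = 1030.6 < 3900, so use break Q=3900: TC = 34,800×$62.75 + (34,800/3900.0)×249 + (3900.0/2)×0.26×$62.75 = $2,217,736.10.
EOQ at $62.45 = 1033.1 < 8700, so use break Q=8700: TC = 34,800×$62.45 + (34,800/8700.0)×249 + (8700.0/2)×0.26×$62.45 = $2,244,886.95.
Lowest total cost among the candidates is at Q = 1600.0.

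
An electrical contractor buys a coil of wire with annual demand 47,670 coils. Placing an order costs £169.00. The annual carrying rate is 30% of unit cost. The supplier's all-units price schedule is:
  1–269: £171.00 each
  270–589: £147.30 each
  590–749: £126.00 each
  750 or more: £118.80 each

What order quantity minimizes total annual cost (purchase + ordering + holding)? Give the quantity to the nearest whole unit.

Holding cost per unit per year at price C is H = 0.30·C.
Evaluate total cost at each tier's feasible EOQ or, if the EOQ is below the tier, at the tier's minimum quantity.
Tier 1 (£171.00): EOQ = 560.4 exceeds tier's upper bound 269, so this tier is dominated.
Tier 2 (£147.30): EOQ = 603.8 exceeds tier's upper bound 589, so this tier is dominated.
EOQ at £126.00 = 652.9 (feasible in tier 3): TC = 47,670×£126.00 + (47,670/652.9)×169 + (652.9/2)×0.30×£126.00 = £6,031,098.96.
EOQ at £118.80 = 672.4 < 750, so use break Q=750: TC = 47,670×£118.80 + (47,670/750.0)×169 + (750.0/2)×0.30×£118.80 = £5,687,302.64.
Lowest total cost is £5,687,302.64 at Q = 750.0.

Q* ≈ 750 coils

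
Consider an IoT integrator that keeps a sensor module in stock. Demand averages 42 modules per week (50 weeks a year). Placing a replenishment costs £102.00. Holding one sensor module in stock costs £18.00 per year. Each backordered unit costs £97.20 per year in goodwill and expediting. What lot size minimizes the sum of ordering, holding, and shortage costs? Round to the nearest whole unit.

Annual demand D = 42 × 50 = 2,100.
With planned backorders, Q* = √(2DS/H) · √((H+B)/B).
√(2DS/H) = √(2 × 2,100 × 102 / 18) = 154.272.
√((H+B)/B) = √((18+97.2)/97.2) = 1.0887.
Q* ≈ 167.951.

Q* ≈ 168 modules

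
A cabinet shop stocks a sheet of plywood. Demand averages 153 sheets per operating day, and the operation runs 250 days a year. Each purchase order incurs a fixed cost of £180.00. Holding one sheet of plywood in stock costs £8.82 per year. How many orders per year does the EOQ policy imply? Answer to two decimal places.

Annual demand D = 153 × 250 = 38,250.
Q* = √(2DS/H) = √(2 × 38,250 × 180 / 8.82) ≈ 1249.49.
Orders per year = D / Q* = 38,250 / 1249.49 ≈ 30.612.

N ≈ 30.61 orders per year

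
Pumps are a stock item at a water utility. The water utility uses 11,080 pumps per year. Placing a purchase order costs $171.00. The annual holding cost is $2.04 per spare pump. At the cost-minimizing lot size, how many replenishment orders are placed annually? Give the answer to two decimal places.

N ≈ 8.13 orders per year

Q* = √(2DS/H) = √(2 × 11,080 × 171 / 2.04) ≈ 1362.91.
Orders per year = D / Q* = 11,080 / 1362.91 ≈ 8.130.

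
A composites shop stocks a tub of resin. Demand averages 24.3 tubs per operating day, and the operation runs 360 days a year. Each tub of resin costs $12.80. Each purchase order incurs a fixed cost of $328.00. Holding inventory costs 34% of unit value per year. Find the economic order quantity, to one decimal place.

Q* ≈ 1,148.3 tubs

Annual demand D = 24.3 × 360 = 8,748.
Holding cost H = 0.34 × $12.80 = $4.3520 per unit per year.
EOQ = √(2DS / H) = √(2 × 8,748 × 328 / 4.352).
= √(5,738,688 / 4.352) = √1,318,632.3529 ≈ 1148.317.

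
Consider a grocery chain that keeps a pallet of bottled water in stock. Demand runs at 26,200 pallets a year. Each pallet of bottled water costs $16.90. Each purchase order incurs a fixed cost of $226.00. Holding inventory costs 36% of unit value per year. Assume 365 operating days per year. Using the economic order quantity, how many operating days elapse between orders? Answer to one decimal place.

Holding cost H = 0.36 × $16.90 = $6.0840 per unit per year.
Q* = √(2DS/H) = √(2 × 26,200 × 226 / 6.084) ≈ 1395.16.
Cycle time = Q*/D × 365 = 1395.16 / 26,200 × 365 ≈ 19.436 days.

T ≈ 19.4 days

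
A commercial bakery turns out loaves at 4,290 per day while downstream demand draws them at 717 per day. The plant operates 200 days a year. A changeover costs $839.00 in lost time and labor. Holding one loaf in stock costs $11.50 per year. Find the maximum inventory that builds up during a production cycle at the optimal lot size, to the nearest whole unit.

Annual demand D = 717 × 200 = 143,400.
Production build-up factor (1 − d/p) = 1 − 717/4,290 = 0.8329.
Q* = √(2DS / (H(1 − d/p))) = √(2 × 143,400 × 839 / (11.5 × 0.8329)).
= √(240,625,200 / 9.578) ≈ 5012.262.
Maximum inventory = Q*(1 − d/p) = 5012.262 × 0.8329 ≈ 4174.548.

I_max ≈ 4,175 loaves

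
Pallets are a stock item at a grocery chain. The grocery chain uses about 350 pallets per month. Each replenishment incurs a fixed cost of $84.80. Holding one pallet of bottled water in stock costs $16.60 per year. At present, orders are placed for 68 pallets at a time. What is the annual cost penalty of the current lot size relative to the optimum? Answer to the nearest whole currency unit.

Annual demand D = 350 × 12 = 4,200.
EOQ = √(2DS/H) = √(2 × 4,200 × 84.8 / 16.6) ≈ 207.15.
Cost at Q* = (D/Q*)S + (Q*/2)H = √(2DSH) ≈ $3,438.68.
Cost at Q = 68: (4,200/68)×84.8 + (68/2)×16.6 = $5,237.65 + $564.40 = $5,802.05.
Excess = $5,802.05 − $3,438.68 = $2,363.37.

Extra cost ≈ $2,363 per year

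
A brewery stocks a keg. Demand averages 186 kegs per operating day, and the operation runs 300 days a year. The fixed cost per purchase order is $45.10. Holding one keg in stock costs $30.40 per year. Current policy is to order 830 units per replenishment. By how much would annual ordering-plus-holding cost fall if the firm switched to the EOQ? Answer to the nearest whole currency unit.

Extra cost ≈ $3,278 per year

Annual demand D = 186 × 300 = 55,800.
EOQ = √(2DS/H) = √(2 × 55,800 × 45.1 / 30.4) ≈ 406.90.
Cost at Q* = (D/Q*)S + (Q*/2)H = √(2DSH) ≈ $12,369.64.
Cost at Q = 830: (55,800/830)×45.1 + (830/2)×30.4 = $3,032.02 + $12,616.00 = $15,648.02.
Excess = $15,648.02 − $12,369.64 = $3,278.38.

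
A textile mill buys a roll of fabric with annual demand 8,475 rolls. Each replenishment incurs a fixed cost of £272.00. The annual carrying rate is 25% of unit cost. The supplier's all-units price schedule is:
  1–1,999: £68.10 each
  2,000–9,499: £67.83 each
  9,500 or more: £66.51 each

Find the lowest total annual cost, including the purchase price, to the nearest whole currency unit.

Holding cost per unit per year at price C is H = 0.25·C.
Candidates are each tier's EOQ (if it falls in that tier) and each price-break quantity.
EOQ at £68.10 = 520.4 (feasible in tier 1): TC = 8,475×£68.10 + (8,475/520.4)×272 + (520.4/2)×0.25×£68.10 = £586,007.07.
EOQ at £67.83 = 521.4 < 2000, so use break Q=2000: TC = 8,475×£67.83 + (8,475/2000.0)×272 + (2000.0/2)×0.25×£67.83 = £592,969.35.
EOQ at £66.51 = 526.6 < 9500, so use break Q=9500: TC = 8,475×£66.51 + (8,475/9500.0)×272 + (9500.0/2)×0.25×£66.51 = £642,895.53.
Lowest total cost among the candidates is at Q = 520.4.

TC* ≈ £586,007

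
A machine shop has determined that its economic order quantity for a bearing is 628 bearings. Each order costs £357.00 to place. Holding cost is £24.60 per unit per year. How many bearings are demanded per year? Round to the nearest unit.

D ≈ 13,588 bearings per year

Invert the EOQ relation Q*² = 2DS/H.
From Q* = √(2DS/H): D = Q*²H / (2S) = 628² × 24.6 / (2 × 357) = 13588.020.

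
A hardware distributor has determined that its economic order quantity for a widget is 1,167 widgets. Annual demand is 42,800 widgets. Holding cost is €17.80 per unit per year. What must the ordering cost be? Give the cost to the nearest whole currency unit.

The basic EOQ model gives Q* = √(2DS/H); rearrange for the unknown.
From Q* = √(2DS/H): S = Q*²H / (2D) = 1,167² × 17.8 / (2 × 42,800) = 283.1965.

S ≈ €283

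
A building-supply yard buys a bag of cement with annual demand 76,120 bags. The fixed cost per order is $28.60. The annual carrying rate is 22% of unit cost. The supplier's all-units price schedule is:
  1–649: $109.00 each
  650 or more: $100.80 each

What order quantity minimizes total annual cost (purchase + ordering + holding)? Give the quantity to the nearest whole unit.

Holding cost per unit per year at price C is H = 0.22·C.
For each price level, check whether its EOQ is feasible; otherwise the best quantity at that price is the breakpoint.
EOQ at $109.00 = 426.1 (feasible in tier 1): TC = 76,120×$109.00 + (76,120/426.1)×28.6 + (426.1/2)×0.22×$109.00 = $8,307,298.14.
EOQ at $100.80 = 443.1 < 650, so use break Q=650: TC = 76,120×$100.80 + (76,120/650.0)×28.6 + (650.0/2)×0.22×$100.80 = $7,683,452.48.
Lowest total cost is $7,683,452.48 at Q = 650.0.

Q* ≈ 650 bags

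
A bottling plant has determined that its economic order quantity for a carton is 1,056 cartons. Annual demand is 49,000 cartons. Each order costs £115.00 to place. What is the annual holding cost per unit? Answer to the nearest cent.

Invert the EOQ relation Q*² = 2DS/H.
From Q* = √(2DS/H): H = 2DS / Q*² = 2 × 49,000 × 115 / 1,056² = 10.1064.

H ≈ £10.11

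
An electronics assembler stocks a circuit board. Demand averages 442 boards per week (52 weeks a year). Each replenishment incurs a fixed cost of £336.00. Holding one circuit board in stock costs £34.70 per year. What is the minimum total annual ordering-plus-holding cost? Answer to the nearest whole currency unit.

Annual demand D = 442 × 52 = 22,984.
Q* = √(2DS/H) = √(2 × 22,984 × 336 / 34.7) ≈ 667.16.
At the optimum the two cost components are equal, so total cost = 2·(Q*/2)H = Q*·H.
Minimum total = √(2DSH) = √(2 × 22,984 × 336 × 34.7) ≈ 23150.596.

TC* ≈ £23,151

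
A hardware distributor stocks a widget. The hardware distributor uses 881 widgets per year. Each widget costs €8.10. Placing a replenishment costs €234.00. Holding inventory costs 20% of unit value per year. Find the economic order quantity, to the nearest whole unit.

Q* ≈ 504 widgets

Holding cost H = 0.20 × €8.10 = €1.6200 per unit per year.
EOQ = √(2DS / H) = √(2 × 881 × 234 / 1.62).
= √(412,308 / 1.62) = √254,511.1111 ≈ 504.491.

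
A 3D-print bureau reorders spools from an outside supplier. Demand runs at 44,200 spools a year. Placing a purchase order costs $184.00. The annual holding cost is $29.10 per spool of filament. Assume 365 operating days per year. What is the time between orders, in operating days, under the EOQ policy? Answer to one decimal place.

EOQ = √(2DS/H) = √(2 × 44,200 × 184 / 29.1) ≈ 747.63.
Cycle time = Q*/D × 365 = 747.63 / 44,200 × 365 ≈ 6.174 days.

T ≈ 6.2 days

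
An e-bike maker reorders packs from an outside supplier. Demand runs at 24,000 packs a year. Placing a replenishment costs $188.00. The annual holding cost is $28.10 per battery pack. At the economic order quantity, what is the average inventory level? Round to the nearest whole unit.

Average inventory ≈ 283 packs

The optimal lot size = √(2DS/H) = √(2 × 24,000 × 188 / 28.1) ≈ 566.69.
Average inventory = Q*/2 ≈ 566.69 / 2 = 283.346.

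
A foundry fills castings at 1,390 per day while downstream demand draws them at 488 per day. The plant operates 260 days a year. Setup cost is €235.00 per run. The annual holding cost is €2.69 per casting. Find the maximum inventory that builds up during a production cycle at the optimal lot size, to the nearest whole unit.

Annual demand D = 488 × 260 = 126,880.
Production build-up factor (1 − d/p) = 1 − 488/1,390 = 0.6489.
Q* = √(2DS / (H(1 − d/p))) = √(2 × 126,880 × 235 / (2.69 × 0.6489)).
= √(59,633,600 / 1.7456) ≈ 5844.852.
Maximum inventory = Q*(1 − d/p) = 5844.852 × 0.6489 ≈ 3792.846.

I_max ≈ 3,793 castings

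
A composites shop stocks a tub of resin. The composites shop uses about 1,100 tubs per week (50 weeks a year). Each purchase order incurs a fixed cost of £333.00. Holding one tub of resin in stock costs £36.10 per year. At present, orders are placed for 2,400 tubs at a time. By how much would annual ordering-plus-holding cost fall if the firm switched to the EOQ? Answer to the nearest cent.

Annual demand D = 1,100 × 50 = 55,000.
EOQ = √(2DS/H) = √(2 × 55,000 × 333 / 36.1) ≈ 1007.31.
Cost at Q* = (D/Q*)S + (Q*/2)H = √(2DSH) ≈ £36,364.03.
Cost at Q = 2,400: (55,000/2,400)×333 + (2,400/2)×36.1 = £7,631.25 + £43,320.00 = £50,951.25.
Excess = £50,951.25 − £36,364.03 = £14,587.22.

Extra cost ≈ £14,587.22 per year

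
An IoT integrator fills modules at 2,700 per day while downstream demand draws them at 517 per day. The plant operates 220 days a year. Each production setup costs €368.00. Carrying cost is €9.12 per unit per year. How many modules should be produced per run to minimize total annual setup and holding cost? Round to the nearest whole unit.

Q* ≈ 3,369 modules

Annual demand D = 517 × 220 = 113,740.
Production build-up factor (1 − d/p) = 1 − 517/2,700 = 0.8085.
Q* = √(2DS / (H(1 − d/p))) = √(2 × 113,740 × 368 / (9.12 × 0.8085)).
= √(83,712,640 / 7.3737) ≈ 3369.404.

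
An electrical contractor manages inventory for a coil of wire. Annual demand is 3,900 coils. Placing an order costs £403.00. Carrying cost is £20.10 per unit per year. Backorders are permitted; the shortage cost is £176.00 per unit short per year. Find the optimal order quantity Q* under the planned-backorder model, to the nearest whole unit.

With planned backorders, Q* = √(2DS/H) · √((H+B)/B).
√(2DS/H) = √(2 × 3,900 × 403 / 20.1) = 395.459.
√((H+B)/B) = √((20.1+176)/176) = 1.0556.
Q* ≈ 417.431.

Q* ≈ 417 coils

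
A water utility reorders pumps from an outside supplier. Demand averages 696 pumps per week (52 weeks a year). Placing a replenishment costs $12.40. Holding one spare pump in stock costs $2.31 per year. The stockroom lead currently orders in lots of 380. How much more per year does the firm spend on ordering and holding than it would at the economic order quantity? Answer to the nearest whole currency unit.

Annual demand D = 696 × 52 = 36,192.
EOQ = √(2DS/H) = √(2 × 36,192 × 12.4 / 2.31) ≈ 623.34.
Cost at Q* = (D/Q*)S + (Q*/2)H = √(2DSH) ≈ $1,439.92.
Cost at Q = 380: (36,192/380)×12.4 + (380/2)×2.31 = $1,181.00 + $438.90 = $1,619.90.
Excess = $1,619.90 − $1,439.92 = $179.98.

Extra cost ≈ $180 per year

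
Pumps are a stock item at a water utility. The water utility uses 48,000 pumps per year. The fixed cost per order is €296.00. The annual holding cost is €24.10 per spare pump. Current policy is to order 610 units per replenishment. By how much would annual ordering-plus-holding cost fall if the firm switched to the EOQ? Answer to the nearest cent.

Extra cost ≈ €4,473.13 per year

EOQ = √(2DS/H) = √(2 × 48,000 × 296 / 24.1) ≈ 1085.86.
Cost at Q* = (D/Q*)S + (Q*/2)H = √(2DSH) ≈ €26,169.17.
Cost at Q = 610: (48,000/610)×296 + (610/2)×24.1 = €23,291.80 + €7,350.50 = €30,642.30.
Excess = €30,642.30 − €26,169.17 = €4,473.13.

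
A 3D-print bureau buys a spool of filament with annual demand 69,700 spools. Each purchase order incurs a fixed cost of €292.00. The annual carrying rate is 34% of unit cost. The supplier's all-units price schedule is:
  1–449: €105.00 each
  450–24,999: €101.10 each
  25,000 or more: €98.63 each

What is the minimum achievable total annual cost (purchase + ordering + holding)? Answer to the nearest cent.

Holding cost per unit per year at price C is H = 0.34·C.
For each price level, check whether its EOQ is feasible; otherwise the best quantity at that price is the breakpoint.
Tier 1 (€105.00): EOQ = 1067.8 exceeds tier's upper bound 449, so this tier is dominated.
EOQ at €101.10 = 1088.2 (feasible in tier 2): TC = 69,700×€101.10 + (69,700/1088.2)×292 + (1088.2/2)×0.34×€101.10 = €7,084,075.71.
EOQ at €98.63 = 1101.7 < 25000, so use break Q=25000: TC = 69,700×€98.63 + (69,700/25000.0)×292 + (25000.0/2)×0.34×€98.63 = €7,294,502.60.
Lowest total cost among the candidates is at Q = 1088.2.

TC* ≈ €7,084,075.71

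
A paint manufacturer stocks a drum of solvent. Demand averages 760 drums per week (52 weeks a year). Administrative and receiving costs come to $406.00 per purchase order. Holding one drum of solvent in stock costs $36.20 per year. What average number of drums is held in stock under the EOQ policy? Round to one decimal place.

Average inventory ≈ 470.8 drums

Annual demand D = 760 × 52 = 39,520.
EOQ = √(2DS/H) = √(2 × 39,520 × 406 / 36.2) ≈ 941.53.
Average inventory = Q*/2 ≈ 941.53 / 2 = 470.763.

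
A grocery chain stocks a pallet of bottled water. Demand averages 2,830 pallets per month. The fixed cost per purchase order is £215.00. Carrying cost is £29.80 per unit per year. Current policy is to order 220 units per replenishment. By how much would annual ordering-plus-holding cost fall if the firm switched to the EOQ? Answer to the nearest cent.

Extra cost ≈ £15,605.61 per year

Annual demand D = 2,830 × 12 = 33,960.
EOQ = √(2DS/H) = √(2 × 33,960 × 215 / 29.8) ≈ 700.02.
Cost at Q* = (D/Q*)S + (Q*/2)H = √(2DSH) ≈ £20,860.57.
Cost at Q = 220: (33,960/220)×215 + (220/2)×29.8 = £33,188.18 + £3,278.00 = £36,466.18.
Excess = £36,466.18 − £20,860.57 = £15,605.61.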